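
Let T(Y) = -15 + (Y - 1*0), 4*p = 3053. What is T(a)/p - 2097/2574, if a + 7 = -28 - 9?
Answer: -778845/873158 ≈ -0.89199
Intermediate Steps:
p = 3053/4 (p = (¼)*3053 = 3053/4 ≈ 763.25)
a = -44 (a = -7 + (-28 - 9) = -7 - 37 = -44)
T(Y) = -15 + Y (T(Y) = -15 + (Y + 0) = -15 + Y)
T(a)/p - 2097/2574 = (-15 - 44)/(3053/4) - 2097/2574 = -59*4/3053 - 2097*1/2574 = -236/3053 - 233/286 = -778845/873158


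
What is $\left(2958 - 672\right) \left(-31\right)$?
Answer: $-70866$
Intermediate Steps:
$\left(2958 - 672\right) \left(-31\right) = 2286 \left(-31\right) = -70866$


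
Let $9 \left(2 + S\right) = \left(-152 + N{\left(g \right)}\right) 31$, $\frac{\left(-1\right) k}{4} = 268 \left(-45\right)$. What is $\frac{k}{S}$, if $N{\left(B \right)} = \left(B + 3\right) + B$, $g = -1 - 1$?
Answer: $- \frac{48240}{529} \approx -91.191$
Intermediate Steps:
$g = -2$
$N{\left(B \right)} = 3 + 2 B$ ($N{\left(B \right)} = \left(3 + B\right) + B = 3 + 2 B$)
$k = 48240$ ($k = - 4 \cdot 268 \left(-45\right) = \left(-4\right) \left(-12060\right) = 48240$)
$S = -529$ ($S = -2 + \frac{\left(-152 + \left(3 + 2 \left(-2\right)\right)\right) 31}{9} = -2 + \frac{\left(-152 + \left(3 - 4\right)\right) 31}{9} = -2 + \frac{\left(-152 - 1\right) 31}{9} = -2 + \frac{\left(-153\right) 31}{9} = -2 + \frac{1}{9} \left(-4743\right) = -2 - 527 = -529$)
$\frac{k}{S} = \frac{48240}{-529} = 48240 \left(- \frac{1}{529}\right) = - \frac{48240}{529}$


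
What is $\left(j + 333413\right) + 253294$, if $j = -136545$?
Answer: $450162$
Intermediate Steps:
$\left(j + 333413\right) + 253294 = \left(-136545 + 333413\right) + 253294 = 196868 + 253294 = 450162$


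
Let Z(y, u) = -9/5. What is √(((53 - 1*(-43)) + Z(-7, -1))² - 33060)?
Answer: I*√604659/5 ≈ 155.52*I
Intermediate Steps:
Z(y, u) = -9/5 (Z(y, u) = -9*⅕ = -9/5)
√(((53 - 1*(-43)) + Z(-7, -1))² - 33060) = √(((53 - 1*(-43)) - 9/5)² - 33060) = √(((53 + 43) - 9/5)² - 33060) = √((96 - 9/5)² - 33060) = √((471/5)² - 33060) = √(221841/25 - 33060) = √(-604659/25) = I*√604659/5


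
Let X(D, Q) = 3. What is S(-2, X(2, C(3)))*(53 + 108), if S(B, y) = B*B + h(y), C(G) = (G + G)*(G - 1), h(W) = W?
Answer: 1127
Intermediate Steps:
C(G) = 2*G*(-1 + G) (C(G) = (2*G)*(-1 + G) = 2*G*(-1 + G))
S(B, y) = y + B**2 (S(B, y) = B*B + y = B**2 + y = y + B**2)
S(-2, X(2, C(3)))*(53 + 108) = (3 + (-2)**2)*(53 + 108) = (3 + 4)*161 = 7*161 = 1127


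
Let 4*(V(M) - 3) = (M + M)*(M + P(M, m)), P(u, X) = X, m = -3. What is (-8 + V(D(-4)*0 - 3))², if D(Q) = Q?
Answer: 16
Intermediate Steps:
V(M) = 3 + M*(-3 + M)/2 (V(M) = 3 + ((M + M)*(M - 3))/4 = 3 + ((2*M)*(-3 + M))/4 = 3 + (2*M*(-3 + M))/4 = 3 + M*(-3 + M)/2)
(-8 + V(D(-4)*0 - 3))² = (-8 + (3 + (-4*0 - 3)²/2 - 3*(-4*0 - 3)/2))² = (-8 + (3 + (0 - 3)²/2 - 3*(0 - 3)/2))² = (-8 + (3 + (½)*(-3)² - 3/2*(-3)))² = (-8 + (3 + (½)*9 + 9/2))² = (-8 + (3 + 9/2 + 9/2))² = (-8 + 12)² = 4² = 16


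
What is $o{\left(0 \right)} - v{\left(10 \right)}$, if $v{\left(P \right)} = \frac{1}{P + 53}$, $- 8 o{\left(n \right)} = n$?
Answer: $- \frac{1}{63} \approx -0.015873$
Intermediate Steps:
$o{\left(n \right)} = - \frac{n}{8}$
$v{\left(P \right)} = \frac{1}{53 + P}$
$o{\left(0 \right)} - v{\left(10 \right)} = \left(- \frac{1}{8}\right) 0 - \frac{1}{53 + 10} = 0 - \frac{1}{63} = - \frac{1}{63}$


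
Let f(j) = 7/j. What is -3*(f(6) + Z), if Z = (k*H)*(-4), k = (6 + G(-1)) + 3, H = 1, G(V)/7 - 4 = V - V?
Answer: 881/2 ≈ 440.50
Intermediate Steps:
G(V) = 28 (G(V) = 28 + 7*(V - V) = 28 + 7*0 = 28 + 0 = 28)
k = 37 (k = (6 + 28) + 3 = 34 + 3 = 37)
Z = -148 (Z = (37*1)*(-4) = 37*(-4) = -148)
-3*(f(6) + Z) = -3*(7/6 - 148) = -3*(-881/6) = 881/2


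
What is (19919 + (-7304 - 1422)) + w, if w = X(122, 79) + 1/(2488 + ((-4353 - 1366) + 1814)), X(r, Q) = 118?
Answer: 16027686/1417 ≈ 11311.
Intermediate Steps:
w = 167205/1417 (w = 118 + 1/(2488 + ((-4353 - 1366) + 1814)) = 118 + 1/(2488 + (-5719 + 1814)) = 118 + 1/(2488 - 3905) = 118 + 1/(-1417) = 118 - 1/1417 = 167205/1417 ≈ 118.00)
(19919 + (-7304 - 1422)) + w = (19919 + (-7304 - 1422)) + 167205/1417 = (19919 - 8726) + 167205/1417 = 11193 + 167205/1417 = 16027686/1417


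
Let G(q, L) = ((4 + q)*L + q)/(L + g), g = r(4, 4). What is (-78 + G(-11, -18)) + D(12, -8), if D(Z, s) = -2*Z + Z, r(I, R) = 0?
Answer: -1735/18 ≈ -96.389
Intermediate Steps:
g = 0
D(Z, s) = -Z
G(q, L) = (q + L*(4 + q))/L (G(q, L) = ((4 + q)*L + q)/(L + 0) = (L*(4 + q) + q)/L = (q + L*(4 + q))/L)
(-78 + G(-11, -18)) + D(12, -8) = (-78 + (4 - 11 - 11/(-18))) - 1*12 = (-78 + (4 - 11 - 11*(-1/18))) - 12 = (-78 + (4 - 11 + 11/18)) - 12 = (-78 - 115/18) - 12 = -1519/18 - 12 = -1735/18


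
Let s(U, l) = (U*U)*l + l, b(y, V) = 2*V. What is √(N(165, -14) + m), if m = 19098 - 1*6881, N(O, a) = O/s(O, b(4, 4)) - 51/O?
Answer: √109573784988857585/2994860 ≈ 110.53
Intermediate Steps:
s(U, l) = l + l*U² (s(U, l) = U²*l + l = l*U² + l = l + l*U²)
N(O, a) = -51/O + O/(8 + 8*O²) (N(O, a) = O/(((2*4)*(1 + O²))) - 51/O = O/((8*(1 + O²))) - 51/O = O/(8 + 8*O²) - 51/O = -51/O + O/(8 + 8*O²))
m = 12217 (m = 19098 - 6881 = 12217)
√(N(165, -14) + m) = √((⅛)*(-408 - 407*165²)/(165*(1 + 165²)) + 12217) = √((⅛)*(1/165)*(-408 - 407*27225)/(1 + 27225) + 12217) = √((⅛)*(1/165)*(-408 - 11080575)/27226 + 12217) = √((⅛)*(1/165)*(1/27226)*(-11080983) + 12217) = √(-3693661/11979440 + 12217) = √(146349124819/11979440) = √109573784988857585/2994860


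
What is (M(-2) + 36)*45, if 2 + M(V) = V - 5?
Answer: 1215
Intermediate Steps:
M(V) = -7 + V (M(V) = -2 + (V - 5) = -2 + (-5 + V) = -7 + V)
(M(-2) + 36)*45 = ((-7 - 2) + 36)*45 = (-9 + 36)*45 = 27*45 = 1215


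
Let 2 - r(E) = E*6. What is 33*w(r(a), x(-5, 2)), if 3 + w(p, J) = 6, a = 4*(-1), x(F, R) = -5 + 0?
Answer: 99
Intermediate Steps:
x(F, R) = -5
a = -4
r(E) = 2 - 6*E (r(E) = 2 - E*6 = 2 - 6*E)
w(p, J) = 3 (w(p, J) = -3 + 6 = 3)
33*w(r(a), x(-5, 2)) = 33*3 = 99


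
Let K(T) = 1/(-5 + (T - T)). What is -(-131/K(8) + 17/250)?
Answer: -163767/250 ≈ -655.07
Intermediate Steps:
K(T) = -⅕ (K(T) = 1/(-5 + 0) = 1/(-5) = -⅕)
-(-131/K(8) + 17/250) = -(-131/(-⅕) + 17/250) = -(-131*(-5) + 17*(1/250)) = -(655 + 17/250) = -1*163767/250 = -163767/250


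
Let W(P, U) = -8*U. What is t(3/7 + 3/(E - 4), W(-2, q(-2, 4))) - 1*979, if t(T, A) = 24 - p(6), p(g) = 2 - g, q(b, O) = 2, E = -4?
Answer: -951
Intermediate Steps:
t(T, A) = 28 (t(T, A) = 24 - (2 - 1*6) = 24 - (2 - 6) = 24 - 1*(-4) = 24 + 4 = 28)
t(3/7 + 3/(E - 4), W(-2, q(-2, 4))) - 1*979 = 28 - 1*979 = 28 - 979 = -951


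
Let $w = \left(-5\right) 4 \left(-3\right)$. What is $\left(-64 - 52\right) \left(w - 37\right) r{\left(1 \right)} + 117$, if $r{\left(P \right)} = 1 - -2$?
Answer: $-7887$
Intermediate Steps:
$r{\left(P \right)} = 3$ ($r{\left(P \right)} = 1 + 2 = 3$)
$w = 60$ ($w = \left(-20\right) \left(-3\right) = 60$)
$\left(-64 - 52\right) \left(w - 37\right) r{\left(1 \right)} + 117 = \left(-64 - 52\right) \left(60 - 37\right) 3 + 117 = \left(-116\right) 23 \cdot 3 + 117 = \left(-2668\right) 3 + 117 = -8004 + 117 = -7887$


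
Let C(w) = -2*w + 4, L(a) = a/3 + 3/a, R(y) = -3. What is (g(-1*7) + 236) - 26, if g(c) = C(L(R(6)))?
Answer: 218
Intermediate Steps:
L(a) = 3/a + a/3 (L(a) = a*(⅓) + 3/a = a/3 + 3/a = 3/a + a/3)
C(w) = 4 - 2*w
g(c) = 8 (g(c) = 4 - 2*(3/(-3) + (⅓)*(-3)) = 4 - 2*(3*(-⅓) - 1) = 4 - 2*(-1 - 1) = 4 - 2*(-2) = 4 + 4 = 8)
(g(-1*7) + 236) - 26 = (8 + 236) - 26 = 244 - 26 = 218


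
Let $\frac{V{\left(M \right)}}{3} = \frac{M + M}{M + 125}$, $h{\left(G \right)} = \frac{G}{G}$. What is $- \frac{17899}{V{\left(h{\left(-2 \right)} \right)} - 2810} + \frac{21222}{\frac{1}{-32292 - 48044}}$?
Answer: $- \frac{100603888567449}{59009} \approx -1.7049 \cdot 10^{9}$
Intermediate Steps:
$h{\left(G \right)} = 1$
$V{\left(M \right)} = \frac{6 M}{125 + M}$ ($V{\left(M \right)} = 3 \frac{M + M}{M + 125} = 3 \frac{2 M}{125 + M} = \frac{6 M}{125 + M}$)
$- \frac{17899}{V{\left(h{\left(-2 \right)} \right)} - 2810} + \frac{21222}{\frac{1}{-32292 - 48044}} = - \frac{17899}{6 \cdot 1 \frac{1}{125 + 1} - 2810} + \frac{21222}{\frac{1}{-32292 - 48044}} = - \frac{17899}{6 \cdot 1 \cdot \frac{1}{126} - 2810} + \frac{21222}{\frac{1}{-80336}} = - \frac{17899}{6 \cdot 1 \cdot \frac{1}{126} - 2810} + \frac{21222}{- \frac{1}{80336}} = - \frac{17899}{\frac{1}{21} - 2810} + 21222 \left(-80336\right) = - \frac{17899}{- \frac{59009}{21}} - 1704890592 = \left(-17899\right) \left(- \frac{21}{59009}\right) - 1704890592 = \frac{375879}{59009} - 1704890592 = - \frac{100603888567449}{59009}$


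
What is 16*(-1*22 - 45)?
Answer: -1072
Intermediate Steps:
16*(-1*22 - 45) = 16*(-22 - 45) = 16*(-67) = -1072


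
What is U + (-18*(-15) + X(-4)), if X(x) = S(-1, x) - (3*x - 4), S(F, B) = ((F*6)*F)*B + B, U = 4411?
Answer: 4669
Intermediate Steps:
S(F, B) = B + 6*B*F² (S(F, B) = ((6*F)*F)*B + B = (6*F²)*B + B = 6*B*F² + B = B + 6*B*F²)
X(x) = 4 + 4*x (X(x) = x*(1 + 6*(-1)²) - (3*x - 4) = x*(1 + 6*1) - (-4 + 3*x) = x*(1 + 6) + (4 - 3*x) = x*7 + (4 - 3*x) = 7*x + (4 - 3*x) = 4 + 4*x)
U + (-18*(-15) + X(-4)) = 4411 + (-18*(-15) + (4 + 4*(-4))) = 4411 + (270 + (4 - 16)) = 4411 + (270 - 12) = 4411 + 258 = 4669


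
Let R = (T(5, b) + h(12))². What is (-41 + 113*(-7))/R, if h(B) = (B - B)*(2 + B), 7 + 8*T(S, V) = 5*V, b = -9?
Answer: -256/13 ≈ -19.692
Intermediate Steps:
T(S, V) = -7/8 + 5*V/8 (T(S, V) = -7/8 + (5*V)/8 = -7/8 + 5*V/8)
h(B) = 0 (h(B) = 0*(2 + B) = 0)
R = 169/4 (R = ((-7/8 + (5/8)*(-9)) + 0)² = ((-7/8 - 45/8) + 0)² = (-13/2 + 0)² = (-13/2)² = 169/4 ≈ 42.250)
(-41 + 113*(-7))/R = (-41 + 113*(-7))/(169/4) = (-41 - 791)*(4/169) = -832*4/169 = -256/13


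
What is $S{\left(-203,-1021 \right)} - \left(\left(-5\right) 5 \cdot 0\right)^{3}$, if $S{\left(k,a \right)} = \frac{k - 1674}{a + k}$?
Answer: $\frac{1877}{1224} \approx 1.5335$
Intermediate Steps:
$S{\left(k,a \right)} = \frac{-1674 + k}{a + k}$
$S{\left(-203,-1021 \right)} - \left(\left(-5\right) 5 \cdot 0\right)^{3} = \frac{-1674 - 203}{-1021 - 203} - \left(\left(-5\right) 5 \cdot 0\right)^{3} = \frac{1}{-1224} \left(-1877\right) - \left(\left(-25\right) 0\right)^{3} = \left(- \frac{1}{1224}\right) \left(-1877\right) - 0^{3} = \frac{1877}{1224} - 0 = \frac{1877}{1224} + 0 = \frac{1877}{1224}$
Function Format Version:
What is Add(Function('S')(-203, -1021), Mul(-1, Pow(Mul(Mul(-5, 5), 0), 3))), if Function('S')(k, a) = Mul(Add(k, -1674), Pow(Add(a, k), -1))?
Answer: Rational(1877, 1224) ≈ 1.5335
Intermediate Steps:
Function('S')(k, a) = Mul(Pow(Add(a, k), -1), Add(-1674, k)) (Function('S')(k, a) = Mul(Add(-1674, k), Pow(Add(a, k), -1)) = Mul(Pow(Add(a, k), -1), Add(-1674, k)))
Add(Function('S')(-203, -1021), Mul(-1, Pow(Mul(Mul(-5, 5), 0), 3))) = Add(Mul(Pow(Add(-1021, -203), -1), Add(-1674, -203)), Mul(-1, Pow(Mul(Mul(-5, 5), 0), 3))) = Add(Mul(Pow(-1224, -1), -1877), Mul(-1, Pow(Mul(-25, 0), 3))) = Add(Mul(Rational(-1, 1224), -1877), Mul(-1, Pow(0, 3))) = Add(Rational(1877, 1224), Mul(-1, 0)) = Add(Rational(1877, 1224), 0) = Rational(1877, 1224)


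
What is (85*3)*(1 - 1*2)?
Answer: -255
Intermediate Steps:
(85*3)*(1 - 1*2) = 255*(1 - 2) = 255*(-1) = -255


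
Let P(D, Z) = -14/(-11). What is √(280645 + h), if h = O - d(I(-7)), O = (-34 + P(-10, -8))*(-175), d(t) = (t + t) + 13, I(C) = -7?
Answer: √34651166/11 ≈ 535.14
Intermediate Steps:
P(D, Z) = 14/11 (P(D, Z) = -14*(-1/11) = 14/11)
d(t) = 13 + 2*t (d(t) = 2*t + 13 = 13 + 2*t)
O = 63000/11 (O = (-34 + 14/11)*(-175) = -360/11*(-175) = 63000/11 ≈ 5727.3)
h = 63011/11 (h = 63000/11 - (13 + 2*(-7)) = 63000/11 - (13 - 14) = 63000/11 - 1*(-1) = 63000/11 + 1 = 63011/11 ≈ 5728.3)
√(280645 + h) = √(280645 + 63011/11) = √(3150106/11) = √34651166/11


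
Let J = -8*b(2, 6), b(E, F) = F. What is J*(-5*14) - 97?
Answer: 3263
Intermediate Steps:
J = -48 (J = -8*6 = -48)
J*(-5*14) - 97 = -(-240)*14 - 97 = -48*(-70) - 97 = 3360 - 97 = 3263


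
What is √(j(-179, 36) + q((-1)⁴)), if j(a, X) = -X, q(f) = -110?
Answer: I*√146 ≈ 12.083*I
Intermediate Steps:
√(j(-179, 36) + q((-1)⁴)) = √(-1*36 - 110) = √(-36 - 110) = √(-146) = I*√146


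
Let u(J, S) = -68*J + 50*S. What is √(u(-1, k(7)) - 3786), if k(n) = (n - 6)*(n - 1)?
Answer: I*√3418 ≈ 58.464*I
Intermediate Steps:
k(n) = (-1 + n)*(-6 + n) (k(n) = (-6 + n)*(-1 + n) = (-1 + n)*(-6 + n))
√(u(-1, k(7)) - 3786) = √((-68*(-1) + 50*(6 + 7² - 7*7)) - 3786) = √((68 + 50*(6 + 49 - 49)) - 3786) = √((68 + 50*6) - 3786) = √((68 + 300) - 3786) = √(368 - 3786) = √(-3418) = I*√3418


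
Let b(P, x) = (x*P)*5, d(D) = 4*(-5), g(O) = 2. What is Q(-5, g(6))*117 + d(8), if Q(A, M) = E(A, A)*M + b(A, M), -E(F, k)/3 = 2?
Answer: -7274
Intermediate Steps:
d(D) = -20
E(F, k) = -6 (E(F, k) = -3*2 = -6)
b(P, x) = 5*P*x (b(P, x) = (P*x)*5 = 5*P*x)
Q(A, M) = -6*M + 5*A*M
Q(-5, g(6))*117 + d(8) = (2*(-6 + 5*(-5)))*117 - 20 = (2*(-6 - 25))*117 - 20 = (2*(-31))*117 - 20 = -62*117 - 20 = -7254 - 20 = -7274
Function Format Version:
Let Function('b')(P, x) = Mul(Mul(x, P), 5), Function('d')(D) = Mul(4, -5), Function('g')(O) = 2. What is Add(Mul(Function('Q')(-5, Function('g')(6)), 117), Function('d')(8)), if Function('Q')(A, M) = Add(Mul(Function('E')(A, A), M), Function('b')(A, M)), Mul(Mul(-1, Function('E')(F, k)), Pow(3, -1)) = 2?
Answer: -7274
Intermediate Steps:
Function('d')(D) = -20
Function('E')(F, k) = -6 (Function('E')(F, k) = Mul(-3, 2) = -6)
Function('b')(P, x) = Mul(5, P, x) (Function('b')(P, x) = Mul(Mul(P, x), 5) = Mul(5, P, x))
Function('Q')(A, M) = Add(Mul(-6, M), Mul(5, A, M))
Add(Mul(Function('Q')(-5, Function('g')(6)), 117), Function('d')(8)) = Add(Mul(Mul(2, Add(-6, Mul(5, -5))), 117), -20) = Add(Mul(Mul(2, Add(-6, -25)), 117), -20) = Add(Mul(Mul(2, -31), 117), -20) = Add(Mul(-62, 117), -20) = Add(-7254, -20) = -7274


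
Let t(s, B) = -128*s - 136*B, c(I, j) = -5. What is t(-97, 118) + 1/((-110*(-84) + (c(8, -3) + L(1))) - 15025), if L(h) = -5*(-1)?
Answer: -21011121/5785 ≈ -3632.0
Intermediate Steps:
L(h) = 5
t(s, B) = -136*B - 128*s
t(-97, 118) + 1/((-110*(-84) + (c(8, -3) + L(1))) - 15025) = (-136*118 - 128*(-97)) + 1/((-110*(-84) + (-5 + 5)) - 15025) = (-16048 + 12416) + 1/((9240 + 0) - 15025) = -3632 + 1/(9240 - 15025) = -3632 + 1/(-5785) = -3632 - 1/5785 = -21011121/5785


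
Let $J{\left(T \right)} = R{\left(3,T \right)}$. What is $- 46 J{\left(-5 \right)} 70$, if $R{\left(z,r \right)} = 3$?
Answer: $-9660$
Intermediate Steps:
$J{\left(T \right)} = 3$
$- 46 J{\left(-5 \right)} 70 = \left(-46\right) 3 \cdot 70 = \left(-138\right) 70 = -9660$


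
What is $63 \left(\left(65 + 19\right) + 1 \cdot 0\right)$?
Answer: $5292$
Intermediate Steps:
$63 \left(\left(65 + 19\right) + 1 \cdot 0\right) = 63 \left(84 + 0\right) = 63 \cdot 84 = 5292$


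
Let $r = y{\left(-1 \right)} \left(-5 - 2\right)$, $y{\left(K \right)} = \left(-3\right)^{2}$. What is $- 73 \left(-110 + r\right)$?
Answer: $12629$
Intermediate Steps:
$y{\left(K \right)} = 9$
$r = -63$ ($r = 9 \left(-5 - 2\right) = 9 \left(-7\right) = -63$)
$- 73 \left(-110 + r\right) = - 73 \left(-110 - 63\right) = \left(-73\right) \left(-173\right) = 12629$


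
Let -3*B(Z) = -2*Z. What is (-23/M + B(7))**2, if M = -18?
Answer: 11449/324 ≈ 35.336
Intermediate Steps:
B(Z) = 2*Z/3 (B(Z) = -(-2)*Z/3 = 2*Z/3)
(-23/M + B(7))**2 = (-23/(-18) + (2/3)*7)**2 = (-23*(-1/18) + 14/3)**2 = (23/18 + 14/3)**2 = (107/18)**2 = 11449/324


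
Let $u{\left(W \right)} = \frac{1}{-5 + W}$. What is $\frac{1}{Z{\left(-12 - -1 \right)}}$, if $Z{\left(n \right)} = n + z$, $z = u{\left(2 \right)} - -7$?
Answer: $- \frac{3}{13} \approx -0.23077$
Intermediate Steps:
$z = \frac{20}{3}$ ($z = \frac{1}{-5 + 2} - -7 = \frac{1}{-3} + 7 = - \frac{1}{3} + 7 = \frac{20}{3} \approx 6.6667$)
$Z{\left(n \right)} = \frac{20}{3} + n$ ($Z{\left(n \right)} = n + \frac{20}{3} = \frac{20}{3} + n$)
$\frac{1}{Z{\left(-12 - -1 \right)}} = \frac{1}{\frac{20}{3} - 11} = \frac{1}{- \frac{13}{3}} = - \frac{3}{13}$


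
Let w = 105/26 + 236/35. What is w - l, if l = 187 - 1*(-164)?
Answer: -309599/910 ≈ -340.22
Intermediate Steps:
w = 9811/910 (w = 105*(1/26) + 236*(1/35) = 105/26 + 236/35 = 9811/910 ≈ 10.781)
l = 351 (l = 187 + 164 = 351)
w - l = 9811/910 - 1*351 = 9811/910 - 351 = -309599/910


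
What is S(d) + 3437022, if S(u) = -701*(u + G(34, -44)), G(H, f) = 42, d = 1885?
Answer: 2086195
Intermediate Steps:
S(u) = -29442 - 701*u (S(u) = -701*(u + 42) = -701*(42 + u) = -29442 - 701*u)
S(d) + 3437022 = (-29442 - 701*1885) + 3437022 = (-29442 - 1321385) + 3437022 = -1350827 + 3437022 = 2086195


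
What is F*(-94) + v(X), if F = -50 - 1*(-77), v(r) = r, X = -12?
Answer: -2550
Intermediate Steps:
F = 27 (F = -50 + 77 = 27)
F*(-94) + v(X) = 27*(-94) - 12 = -2538 - 12 = -2550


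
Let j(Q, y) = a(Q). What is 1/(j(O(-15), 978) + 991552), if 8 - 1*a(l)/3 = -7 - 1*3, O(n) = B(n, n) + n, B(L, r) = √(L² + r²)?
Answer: 1/991606 ≈ 1.0085e-6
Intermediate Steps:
O(n) = n + √2*√(n²) (O(n) = √(n² + n²) + n = √(2*n²) + n = √2*√(n²) + n = n + √2*√(n²))
a(l) = 54 (a(l) = 24 - 3*(-7 - 1*3) = 24 - 3*(-7 - 3) = 24 - 3*(-10) = 24 + 30 = 54)
j(Q, y) = 54
1/(j(O(-15), 978) + 991552) = 1/(54 + 991552) = 1/991606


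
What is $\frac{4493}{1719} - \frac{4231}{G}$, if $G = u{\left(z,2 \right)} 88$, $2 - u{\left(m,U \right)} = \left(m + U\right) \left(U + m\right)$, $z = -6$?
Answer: $\frac{12808465}{2117808} \approx 6.048$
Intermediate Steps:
$u{\left(m,U \right)} = 2 - \left(U + m\right)^{2}$ ($u{\left(m,U \right)} = 2 - \left(m + U\right) \left(U + m\right) = 2 - \left(U + m\right) \left(U + m\right) = 2 - \left(U + m\right)^{2}$)
$G = -1232$ ($G = \left(2 - \left(2 - 6\right)^{2}\right) 88 = \left(2 - \left(-4\right)^{2}\right) 88 = \left(2 - 16\right) 88 = \left(-14\right) 88 = -1232$)
$\frac{4493}{1719} - \frac{4231}{G} = \frac{4493}{1719} - \frac{4231}{-1232} = 4493 \cdot \frac{1}{1719} - - \frac{4231}{1232} = \frac{4493}{1719} + \frac{4231}{1232} = \frac{12808465}{2117808}$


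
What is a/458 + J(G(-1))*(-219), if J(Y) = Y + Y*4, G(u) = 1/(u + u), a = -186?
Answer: 250569/458 ≈ 547.09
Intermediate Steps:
G(u) = 1/(2*u)
J(Y) = 5*Y (J(Y) = Y + 4*Y = 5*Y)
a/458 + J(G(-1))*(-219) = -186/458 + (5*((½)/(-1)))*(-219) = -186*1/458 + (5*((½)*(-1)))*(-219) = -93/229 + (5*(-½))*(-219) = -93/229 - 5/2*(-219) = -93/229 + 1095/2 = 250569/458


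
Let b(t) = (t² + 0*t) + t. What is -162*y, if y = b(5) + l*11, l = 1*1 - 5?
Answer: 2268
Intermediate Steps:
l = -4 (l = 1 - 5 = -4)
b(t) = t + t² (b(t) = (t² + 0) + t = t² + t = t + t²)
y = -14 (y = 5*(1 + 5) - 4*11 = 5*6 - 44 = 30 - 44 = -14)
-162*y = -162*(-14) = 2268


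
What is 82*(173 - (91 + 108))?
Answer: -2132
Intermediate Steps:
82*(173 - (91 + 108)) = 82*(173 - 1*199) = 82*(173 - 199) = 82*(-26) = -2132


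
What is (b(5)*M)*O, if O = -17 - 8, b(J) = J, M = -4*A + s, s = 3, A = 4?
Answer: 1625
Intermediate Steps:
M = -13 (M = -4*4 + 3 = -16 + 3 = -13)
O = -25
(b(5)*M)*O = (5*(-13))*(-25) = -65*(-25) = 1625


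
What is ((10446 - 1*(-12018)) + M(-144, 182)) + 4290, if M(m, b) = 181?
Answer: 26935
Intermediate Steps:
((10446 - 1*(-12018)) + M(-144, 182)) + 4290 = ((10446 - 1*(-12018)) + 181) + 4290 = ((10446 + 12018) + 181) + 4290 = (22464 + 181) + 4290 = 22645 + 4290 = 26935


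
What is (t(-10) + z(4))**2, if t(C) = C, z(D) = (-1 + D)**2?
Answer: 1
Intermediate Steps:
(t(-10) + z(4))**2 = (-10 + (-1 + 4)**2)**2 = (-10 + 3**2)**2 = (-10 + 9)**2 = (-1)**2 = 1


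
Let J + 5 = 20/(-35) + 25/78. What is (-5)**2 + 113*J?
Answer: -310321/546 ≈ -568.35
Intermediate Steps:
J = -2867/546 (J = -5 + (20/(-35) + 25/78) = -5 + (20*(-1/35) + 25*(1/78)) = -5 + (-4/7 + 25/78) = -5 - 137/546 = -2867/546 ≈ -5.2509)
(-5)**2 + 113*J = (-5)**2 + 113*(-2867/546) = 25 - 323971/546 = -310321/546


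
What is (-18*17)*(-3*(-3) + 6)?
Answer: -4590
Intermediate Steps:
(-18*17)*(-3*(-3) + 6) = -306*(9 + 6) = -306*15 = -4590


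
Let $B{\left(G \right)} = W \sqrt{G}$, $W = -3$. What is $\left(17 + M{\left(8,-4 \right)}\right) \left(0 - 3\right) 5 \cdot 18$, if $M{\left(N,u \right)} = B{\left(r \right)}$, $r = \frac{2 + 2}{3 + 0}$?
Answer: $-4590 + 540 \sqrt{3} \approx -3654.7$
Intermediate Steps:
$r = \frac{4}{3} \approx 1.3333$
$B{\left(G \right)} = - 3 \sqrt{G}$
$M{\left(N,u \right)} = - 2 \sqrt{3}$ ($M{\left(N,u \right)} = - 3 \sqrt{\frac{4}{3}} = - 3 \frac{2 \sqrt{3}}{3} = - 2 \sqrt{3}$)
$\left(17 + M{\left(8,-4 \right)}\right) \left(0 - 3\right) 5 \cdot 18 = \left(17 - 2 \sqrt{3}\right) \left(0 - 3\right) 5 \cdot 18 = \left(17 - 2 \sqrt{3}\right) \left(\left(-3\right) 5\right) 18 = \left(17 - 2 \sqrt{3}\right) \left(-15\right) 18 = \left(-255 + 30 \sqrt{3}\right) 18 = -4590 + 540 \sqrt{3}$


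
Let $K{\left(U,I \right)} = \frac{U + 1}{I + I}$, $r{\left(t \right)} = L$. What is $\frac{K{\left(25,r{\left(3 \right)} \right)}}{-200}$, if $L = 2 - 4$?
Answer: $\frac{13}{400} \approx 0.0325$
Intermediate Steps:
$L = -2$ ($L = 2 - 4 = -2$)
$r{\left(t \right)} = -2$
$K{\left(U,I \right)} = \frac{1 + U}{2 I}$
$\frac{K{\left(25,r{\left(3 \right)} \right)}}{-200} = \frac{\frac{1}{2} \frac{1}{-2} \left(1 + 25\right)}{-200} = \frac{1}{2} \left(- \frac{1}{2}\right) 26 \left(- \frac{1}{200}\right) = \left(- \frac{13}{2}\right) \left(- \frac{1}{200}\right) = \frac{13}{400}$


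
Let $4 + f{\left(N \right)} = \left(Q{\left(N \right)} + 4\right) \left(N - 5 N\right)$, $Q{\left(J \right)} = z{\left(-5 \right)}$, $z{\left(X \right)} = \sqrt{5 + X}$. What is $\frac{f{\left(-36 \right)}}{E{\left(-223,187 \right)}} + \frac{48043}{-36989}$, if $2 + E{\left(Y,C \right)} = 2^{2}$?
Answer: $\frac{10530811}{36989} \approx 284.7$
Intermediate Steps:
$Q{\left(J \right)} = 0$ ($Q{\left(J \right)} = \sqrt{5 - 5} = \sqrt{0} = 0$)
$E{\left(Y,C \right)} = 2$ ($E{\left(Y,C \right)} = -2 + 2^{2} = -2 + 4 = 2$)
$f{\left(N \right)} = -4 - 16 N$ ($f{\left(N \right)} = -4 + \left(0 + 4\right) \left(N - 5 N\right) = -4 + 4 \left(- 4 N\right) = -4 - 16 N$)
$\frac{f{\left(-36 \right)}}{E{\left(-223,187 \right)}} + \frac{48043}{-36989} = \frac{-4 - -576}{2} + \frac{48043}{-36989} = \left(-4 + 576\right) \frac{1}{2} + 48043 \left(- \frac{1}{36989}\right) = 572 \cdot \frac{1}{2} - \frac{48043}{36989} = 286 - \frac{48043}{36989} = \frac{10530811}{36989}$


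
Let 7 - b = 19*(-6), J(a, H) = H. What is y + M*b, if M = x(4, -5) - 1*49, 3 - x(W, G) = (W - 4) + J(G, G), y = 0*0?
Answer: -4961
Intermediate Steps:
y = 0
x(W, G) = 7 - G - W (x(W, G) = 3 - ((W - 4) + G) = 3 - ((-4 + W) + G) = 3 - (-4 + G + W) = 3 + (4 - G - W) = 7 - G - W)
b = 121 (b = 7 - 19*(-6) = 7 - 1*(-114) = 7 + 114 = 121)
M = -41 (M = (7 - 1*(-5) - 1*4) - 1*49 = (7 + 5 - 4) - 49 = 8 - 49 = -41)
y + M*b = 0 - 41*121 = 0 - 4961 = -4961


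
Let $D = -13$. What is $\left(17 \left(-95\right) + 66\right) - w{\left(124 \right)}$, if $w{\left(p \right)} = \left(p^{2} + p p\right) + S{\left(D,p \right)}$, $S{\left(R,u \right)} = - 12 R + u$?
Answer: $-32581$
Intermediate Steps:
$S{\left(R,u \right)} = u - 12 R$
$w{\left(p \right)} = 156 + p + 2 p^{2}$ ($w{\left(p \right)} = \left(p^{2} + p p\right) + \left(p - -156\right) = \left(p^{2} + p^{2}\right) + \left(p + 156\right) = 2 p^{2} + \left(156 + p\right) = 156 + p + 2 p^{2}$)
$\left(17 \left(-95\right) + 66\right) - w{\left(124 \right)} = \left(17 \left(-95\right) + 66\right) - \left(156 + 124 + 2 \cdot 124^{2}\right) = \left(-1615 + 66\right) - \left(156 + 124 + 2 \cdot 15376\right) = -1549 - \left(156 + 124 + 30752\right) = -1549 - 31032 = -32581$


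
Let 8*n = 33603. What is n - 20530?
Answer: -130637/8 ≈ -16330.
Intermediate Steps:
n = 33603/8 (n = (1/8)*33603 = 33603/8 ≈ 4200.4)
n - 20530 = 33603/8 - 20530 = -130637/8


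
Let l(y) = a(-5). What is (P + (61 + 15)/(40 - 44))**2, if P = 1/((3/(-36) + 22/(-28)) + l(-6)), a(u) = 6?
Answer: 65691025/185761 ≈ 353.63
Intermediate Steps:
l(y) = 6
P = 84/431 (P = 1/((3/(-36) + 22/(-28)) + 6) = 1/((3*(-1/36) + 22*(-1/28)) + 6) = 1/((-1/12 - 11/14) + 6) = 1/(-73/84 + 6) = 1/(431/84) = 84/431 ≈ 0.19490)
(P + (61 + 15)/(40 - 44))**2 = (84/431 + (61 + 15)/(40 - 44))**2 = (84/431 + 76/(-4))**2 = (84/431 + 76*(-1/4))**2 = (84/431 - 19)**2 = (-8105/431)**2 = 65691025/185761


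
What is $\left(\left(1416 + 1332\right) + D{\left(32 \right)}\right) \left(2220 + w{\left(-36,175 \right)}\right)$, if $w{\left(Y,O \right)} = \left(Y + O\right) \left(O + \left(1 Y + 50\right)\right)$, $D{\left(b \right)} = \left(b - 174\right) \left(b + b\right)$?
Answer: $-180632940$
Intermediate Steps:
$D{\left(b \right)} = 2 b \left(-174 + b\right)$ ($D{\left(b \right)} = \left(-174 + b\right) 2 b = 2 b \left(-174 + b\right)$)
$w{\left(Y,O \right)} = \left(O + Y\right) \left(50 + O + Y\right)$ ($w{\left(Y,O \right)} = \left(O + Y\right) \left(O + \left(Y + 50\right)\right) = \left(O + Y\right) \left(O + \left(50 + Y\right)\right) = \left(O + Y\right) \left(50 + O + Y\right)$)
$\left(\left(1416 + 1332\right) + D{\left(32 \right)}\right) \left(2220 + w{\left(-36,175 \right)}\right) = \left(\left(1416 + 1332\right) + 2 \cdot 32 \left(-174 + 32\right)\right) \left(2220 + \left(175^{2} + \left(-36\right)^{2} + 50 \cdot 175 + 50 \left(-36\right) + 2 \cdot 175 \left(-36\right)\right)\right) = \left(2748 + 2 \cdot 32 \left(-142\right)\right) \left(2220 + \left(30625 + 1296 + 8750 - 1800 - 12600\right)\right) = \left(2748 - 9088\right) \left(2220 + 26271\right) = \left(-6340\right) 28491 = -180632940$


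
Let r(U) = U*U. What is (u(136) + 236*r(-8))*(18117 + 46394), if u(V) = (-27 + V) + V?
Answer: 990179339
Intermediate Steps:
r(U) = U²
u(V) = -27 + 2*V
(u(136) + 236*r(-8))*(18117 + 46394) = ((-27 + 2*136) + 236*(-8)²)*(18117 + 46394) = ((-27 + 272) + 236*64)*64511 = (245 + 15104)*64511 = 15349*64511 = 990179339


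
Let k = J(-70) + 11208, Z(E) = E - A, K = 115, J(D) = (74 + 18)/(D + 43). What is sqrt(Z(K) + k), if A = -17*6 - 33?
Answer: sqrt(927822)/9 ≈ 107.03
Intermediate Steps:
A = -135 (A = -102 - 33 = -135)
J(D) = 92/(43 + D)
Z(E) = 135 + E (Z(E) = E - 1*(-135) = E + 135 = 135 + E)
k = 302524/27 (k = 92/(43 - 70) + 11208 = 92/(-27) + 11208 = 92*(-1/27) + 11208 = -92/27 + 11208 = 302524/27 ≈ 11205.)
sqrt(Z(K) + k) = sqrt((135 + 115) + 302524/27) = sqrt(250 + 302524/27) = sqrt(309274/27) = sqrt(927822)/9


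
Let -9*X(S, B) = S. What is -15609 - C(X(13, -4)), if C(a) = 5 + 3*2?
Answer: -15620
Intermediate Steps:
X(S, B) = -S/9
C(a) = 11 (C(a) = 5 + 6 = 11)
-15609 - C(X(13, -4)) = -15609 - 1*11 = -15609 - 11 = -15620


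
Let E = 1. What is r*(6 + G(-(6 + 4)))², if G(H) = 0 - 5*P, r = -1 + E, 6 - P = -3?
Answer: 0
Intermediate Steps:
P = 9 (P = 6 - 1*(-3) = 6 + 3 = 9)
r = 0 (r = -1 + 1 = 0)
G(H) = -45 (G(H) = 0 - 5*9 = 0 - 45 = -45)
r*(6 + G(-(6 + 4)))² = 0*(6 - 45)² = 0*(-39)² = 0*1521 = 0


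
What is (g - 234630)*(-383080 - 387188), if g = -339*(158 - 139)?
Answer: 185689277028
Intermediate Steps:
g = -6441 (g = -339*19 = -6441)
(g - 234630)*(-383080 - 387188) = (-6441 - 234630)*(-383080 - 387188) = -241071*(-770268) = 185689277028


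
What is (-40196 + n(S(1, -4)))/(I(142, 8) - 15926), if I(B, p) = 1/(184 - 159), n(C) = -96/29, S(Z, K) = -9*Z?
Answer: 29144500/11546321 ≈ 2.5241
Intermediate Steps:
n(C) = -96/29 (n(C) = -96*1/29 = -96/29)
I(B, p) = 1/25
(-40196 + n(S(1, -4)))/(I(142, 8) - 15926) = (-40196 - 96/29)/(1/25 - 15926) = -1165780/(29*(-398149/25)) = -1165780/29*(-25/398149) = 29144500/11546321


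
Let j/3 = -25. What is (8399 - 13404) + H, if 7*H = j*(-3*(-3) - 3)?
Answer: -35485/7 ≈ -5069.3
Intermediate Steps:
j = -75 (j = 3*(-25) = -75)
H = -450/7 (H = (-75*(-3*(-3) - 3))/7 = (-75*(9 - 3))/7 = (-75*6)/7 = (⅐)*(-450) = -450/7 ≈ -64.286)
(8399 - 13404) + H = (8399 - 13404) - 450/7 = -5005 - 450/7 = -35485/7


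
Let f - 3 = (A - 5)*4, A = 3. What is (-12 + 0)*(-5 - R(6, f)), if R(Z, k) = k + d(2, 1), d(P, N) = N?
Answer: 12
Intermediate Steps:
f = -5 (f = 3 + (3 - 5)*4 = 3 - 2*4 = 3 - 8 = -5)
R(Z, k) = 1 + k (R(Z, k) = k + 1 = 1 + k)
(-12 + 0)*(-5 - R(6, f)) = (-12 + 0)*(-5 - (1 - 5)) = -12*(-5 - 1*(-4)) = -12*(-5 + 4) = -12*(-1) = 12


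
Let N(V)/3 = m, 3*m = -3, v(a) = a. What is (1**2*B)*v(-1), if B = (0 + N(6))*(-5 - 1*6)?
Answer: -33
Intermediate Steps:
m = -1 (m = (1/3)*(-3) = -1)
N(V) = -3 (N(V) = 3*(-1) = -3)
B = 33 (B = (0 - 3)*(-5 - 1*6) = -3*(-5 - 6) = -3*(-11) = 33)
(1**2*B)*v(-1) = (1**2*33)*(-1) = (1*33)*(-1) = 33*(-1) = -33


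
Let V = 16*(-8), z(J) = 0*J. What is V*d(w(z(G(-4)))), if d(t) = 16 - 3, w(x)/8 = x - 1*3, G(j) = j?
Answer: -1664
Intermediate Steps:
z(J) = 0
w(x) = -24 + 8*x (w(x) = 8*(x - 1*3) = 8*(x - 3) = 8*(-3 + x) = -24 + 8*x)
d(t) = 13
V = -128
V*d(w(z(G(-4)))) = -128*13 = -1664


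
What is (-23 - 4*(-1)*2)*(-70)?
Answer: 1050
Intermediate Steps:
(-23 - 4*(-1)*2)*(-70) = (-23 + 4*2)*(-70) = (-23 + 8)*(-70) = -15*(-70) = 1050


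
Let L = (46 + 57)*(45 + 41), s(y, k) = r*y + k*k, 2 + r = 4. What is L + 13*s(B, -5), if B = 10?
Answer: 9443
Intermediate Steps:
r = 2 (r = -2 + 4 = 2)
s(y, k) = k² + 2*y (s(y, k) = 2*y + k*k = 2*y + k² = k² + 2*y)
L = 8858 (L = 103*86 = 8858)
L + 13*s(B, -5) = 8858 + 13*((-5)² + 2*10) = 8858 + 13*(25 + 20) = 8858 + 13*45 = 8858 + 585 = 9443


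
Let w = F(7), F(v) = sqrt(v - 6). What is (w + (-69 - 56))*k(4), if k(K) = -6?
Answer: 744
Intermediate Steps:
F(v) = sqrt(-6 + v)
w = 1 (w = sqrt(-6 + 7) = sqrt(1) = 1)
(w + (-69 - 56))*k(4) = (1 + (-69 - 56))*(-6) = (1 - 125)*(-6) = -124*(-6) = 744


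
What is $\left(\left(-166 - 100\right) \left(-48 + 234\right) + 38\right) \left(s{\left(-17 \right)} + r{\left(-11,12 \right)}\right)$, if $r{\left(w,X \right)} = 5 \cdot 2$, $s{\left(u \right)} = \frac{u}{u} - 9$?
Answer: $-98876$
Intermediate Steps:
$s{\left(u \right)} = -8$ ($s{\left(u \right)} = 1 - 9 = -8$)
$r{\left(w,X \right)} = 10$
$\left(\left(-166 - 100\right) \left(-48 + 234\right) + 38\right) \left(s{\left(-17 \right)} + r{\left(-11,12 \right)}\right) = \left(\left(-166 - 100\right) \left(-48 + 234\right) + 38\right) \left(-8 + 10\right) = \left(\left(-266\right) 186 + 38\right) 2 = \left(-49476 + 38\right) 2 = \left(-49438\right) 2 = -98876$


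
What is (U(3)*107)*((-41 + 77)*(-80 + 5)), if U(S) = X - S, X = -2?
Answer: 1444500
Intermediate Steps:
U(S) = -2 - S
(U(3)*107)*((-41 + 77)*(-80 + 5)) = ((-2 - 1*3)*107)*((-41 + 77)*(-80 + 5)) = ((-2 - 3)*107)*(36*(-75)) = -5*107*(-2700) = -535*(-2700) = 1444500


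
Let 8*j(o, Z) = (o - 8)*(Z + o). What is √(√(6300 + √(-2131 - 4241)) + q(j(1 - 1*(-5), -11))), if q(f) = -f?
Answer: √(-5 + 4*√6*√(1050 + I*√177))/2 ≈ 8.8388 + 0.028445*I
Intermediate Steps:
j(o, Z) = (-8 + o)*(Z + o)/8 (j(o, Z) = ((o - 8)*(Z + o))/8 = ((-8 + o)*(Z + o))/8 = (-8 + o)*(Z + o)/8)
√(√(6300 + √(-2131 - 4241)) + q(j(1 - 1*(-5), -11))) = √(√(6300 + √(-2131 - 4241)) - (-1*(-11) - (1 - 1*(-5)) + (1 - 1*(-5))²/8 + (⅛)*(-11)*(1 - 1*(-5)))) = √(√(6300 + √(-6372)) - (11 - (1 + 5) + (1 + 5)²/8 + (⅛)*(-11)*(1 + 5))) = √(√(6300 + 6*I*√177) - (11 - 1*6 + (⅛)*6² + (⅛)*(-11)*6)) = √(√(6300 + 6*I*√177) - (11 - 6 + (⅛)*36 - 33/4)) = √(√(6300 + 6*I*√177) - (11 - 6 + 9/2 - 33/4)) = √(√(6300 + 6*I*√177) - 1*5/4) = √(√(6300 + 6*I*√177) - 5/4) = √(-5/4 + √(6300 + 6*I*√177))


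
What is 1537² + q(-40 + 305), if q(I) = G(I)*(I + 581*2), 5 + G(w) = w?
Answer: 2733389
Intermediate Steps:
G(w) = -5 + w
q(I) = (-5 + I)*(1162 + I) (q(I) = (-5 + I)*(I + 581*2) = (-5 + I)*(I + 1162) = (-5 + I)*(1162 + I))
1537² + q(-40 + 305) = 1537² + (-5 + (-40 + 305))*(1162 + (-40 + 305)) = 2362369 + (-5 + 265)*(1162 + 265) = 2362369 + 260*1427 = 2362369 + 371020 = 2733389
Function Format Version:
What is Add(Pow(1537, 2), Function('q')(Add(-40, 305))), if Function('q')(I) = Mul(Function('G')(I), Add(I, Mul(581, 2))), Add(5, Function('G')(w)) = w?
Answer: 2733389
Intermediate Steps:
Function('G')(w) = Add(-5, w)
Function('q')(I) = Mul(Add(-5, I), Add(1162, I)) (Function('q')(I) = Mul(Add(-5, I), Add(I, Mul(581, 2))) = Mul(Add(-5, I), Add(I, 1162)) = Mul(Add(-5, I), Add(1162, I)))
Add(Pow(1537, 2), Function('q')(Add(-40, 305))) = Add(Pow(1537, 2), Mul(Add(-5, Add(-40, 305)), Add(1162, Add(-40, 305)))) = Add(2362369, Mul(Add(-5, 265), Add(1162, 265))) = Add(2362369, Mul(260, 1427)) = Add(2362369, 371020) = 2733389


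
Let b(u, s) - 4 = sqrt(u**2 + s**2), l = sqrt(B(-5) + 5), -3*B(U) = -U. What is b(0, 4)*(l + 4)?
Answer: 32 + 8*sqrt(30)/3 ≈ 46.606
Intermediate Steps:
B(U) = U/3 (B(U) = -(-1)*U/3 = U/3)
l = sqrt(30)/3 (l = sqrt((1/3)*(-5) + 5) = sqrt(-5/3 + 5) = sqrt(10/3) = sqrt(30)/3 ≈ 1.8257)
b(u, s) = 4 + sqrt(s**2 + u**2) (b(u, s) = 4 + sqrt(u**2 + s**2) = 4 + sqrt(s**2 + u**2))
b(0, 4)*(l + 4) = (4 + sqrt(4**2 + 0**2))*(sqrt(30)/3 + 4) = (4 + sqrt(16 + 0))*(4 + sqrt(30)/3) = (4 + sqrt(16))*(4 + sqrt(30)/3) = (4 + 4)*(4 + sqrt(30)/3) = 8*(4 + sqrt(30)/3) = 32 + 8*sqrt(30)/3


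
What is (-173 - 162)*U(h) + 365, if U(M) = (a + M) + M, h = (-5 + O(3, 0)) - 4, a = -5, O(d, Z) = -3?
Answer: 10080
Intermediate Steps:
h = -12 (h = (-5 - 3) - 4 = -8 - 4 = -12)
U(M) = -5 + 2*M (U(M) = (-5 + M) + M = -5 + 2*M)
(-173 - 162)*U(h) + 365 = (-173 - 162)*(-5 + 2*(-12)) + 365 = -335*(-5 - 24) + 365 = -335*(-29) + 365 = 9715 + 365 = 10080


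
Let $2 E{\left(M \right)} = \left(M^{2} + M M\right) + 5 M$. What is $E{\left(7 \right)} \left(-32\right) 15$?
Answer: $-31920$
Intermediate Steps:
$E{\left(M \right)} = M^{2} + \frac{5 M}{2}$ ($E{\left(M \right)} = \frac{\left(M^{2} + M M\right) + 5 M}{2} = \frac{\left(M^{2} + M^{2}\right) + 5 M}{2} = \frac{2 M^{2} + 5 M}{2} = M^{2} + \frac{5 M}{2}$)
$E{\left(7 \right)} \left(-32\right) 15 = \frac{1}{2} \cdot 7 \left(5 + 2 \cdot 7\right) \left(-32\right) 15 = \frac{1}{2} \cdot 7 \left(5 + 14\right) \left(-32\right) 15 = \frac{1}{2} \cdot 7 \cdot 19 \left(-32\right) 15 = \frac{133}{2} \left(-32\right) 15 = \left(-2128\right) 15 = -31920$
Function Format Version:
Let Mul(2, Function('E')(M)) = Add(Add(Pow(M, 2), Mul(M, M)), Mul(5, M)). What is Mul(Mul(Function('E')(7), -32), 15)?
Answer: -31920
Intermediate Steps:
Function('E')(M) = Add(Pow(M, 2), Mul(Rational(5, 2), M)) (Function('E')(M) = Mul(Rational(1, 2), Add(Add(Pow(M, 2), Mul(M, M)), Mul(5, M))) = Mul(Rational(1, 2), Add(Add(Pow(M, 2), Pow(M, 2)), Mul(5, M))) = Mul(Rational(1, 2), Add(Mul(2, Pow(M, 2)), Mul(5, M))) = Add(Pow(M, 2), Mul(Rational(5, 2), M)))
Mul(Mul(Function('E')(7), -32), 15) = Mul(Mul(Mul(Rational(1, 2), 7, Add(5, Mul(2, 7))), -32), 15) = Mul(Mul(Mul(Rational(1, 2), 7, Add(5, 14)), -32), 15) = Mul(Mul(Mul(Rational(1, 2), 7, 19), -32), 15) = Mul(Mul(Rational(133, 2), -32), 15) = Mul(-2128, 15) = -31920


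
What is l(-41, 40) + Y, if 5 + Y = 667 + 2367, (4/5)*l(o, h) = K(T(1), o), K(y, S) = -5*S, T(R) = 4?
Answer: 13141/4 ≈ 3285.3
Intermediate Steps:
l(o, h) = -25*o/4 (l(o, h) = 5*(-5*o)/4 = -25*o/4)
Y = 3029 (Y = -5 + (667 + 2367) = -5 + 3034 = 3029)
l(-41, 40) + Y = -25/4*(-41) + 3029 = 1025/4 + 3029 = 13141/4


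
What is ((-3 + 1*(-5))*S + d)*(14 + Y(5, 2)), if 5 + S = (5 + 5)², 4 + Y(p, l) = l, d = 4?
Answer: -9072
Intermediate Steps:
Y(p, l) = -4 + l
S = 95 (S = -5 + (5 + 5)² = -5 + 10² = -5 + 100 = 95)
((-3 + 1*(-5))*S + d)*(14 + Y(5, 2)) = ((-3 + 1*(-5))*95 + 4)*(14 + (-4 + 2)) = ((-3 - 5)*95 + 4)*(14 - 2) = (-8*95 + 4)*12 = (-760 + 4)*12 = -756*12 = -9072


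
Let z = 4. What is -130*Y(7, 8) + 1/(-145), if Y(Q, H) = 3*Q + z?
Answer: -471251/145 ≈ -3250.0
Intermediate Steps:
Y(Q, H) = 4 + 3*Q (Y(Q, H) = 3*Q + 4 = 4 + 3*Q)
-130*Y(7, 8) + 1/(-145) = -130*(4 + 3*7) + 1/(-145) = -130*(4 + 21) - 1/145 = -130*25 - 1/145 = -3250 - 1/145 = -471251/145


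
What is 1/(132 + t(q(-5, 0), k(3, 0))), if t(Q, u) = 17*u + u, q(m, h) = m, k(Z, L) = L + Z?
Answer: 1/186 ≈ 0.0053763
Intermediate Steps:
t(Q, u) = 18*u
1/(132 + t(q(-5, 0), k(3, 0))) = 1/(132 + 18*(0 + 3)) = 1/(132 + 18*3) = 1/(132 + 54) = 1/186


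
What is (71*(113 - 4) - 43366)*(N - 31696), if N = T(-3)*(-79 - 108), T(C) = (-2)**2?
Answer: 1155882388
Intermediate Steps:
T(C) = 4
N = -748 (N = 4*(-79 - 108) = 4*(-187) = -748)
(71*(113 - 4) - 43366)*(N - 31696) = (71*(113 - 4) - 43366)*(-748 - 31696) = (71*109 - 43366)*(-32444) = (7739 - 43366)*(-32444) = -35627*(-32444) = 1155882388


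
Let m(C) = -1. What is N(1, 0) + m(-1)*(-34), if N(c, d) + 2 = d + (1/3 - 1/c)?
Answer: 94/3 ≈ 31.333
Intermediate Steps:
N(c, d) = -5/3 + d - 1/c (N(c, d) = -2 + (d + (1/3 - 1/c)) = -2 + (1/3 + d - 1/c) = -5/3 + d - 1/c)
N(1, 0) + m(-1)*(-34) = (-5/3 + 0 - 1/1) - 1*(-34) = (-5/3 + 0 - 1*1) + 34 = (-5/3 + 0 - 1) + 34 = -8/3 + 34 = 94/3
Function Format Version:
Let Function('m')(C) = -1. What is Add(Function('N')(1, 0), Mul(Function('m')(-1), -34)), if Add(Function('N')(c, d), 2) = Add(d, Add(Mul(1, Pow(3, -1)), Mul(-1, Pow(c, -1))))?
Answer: Rational(94, 3) ≈ 31.333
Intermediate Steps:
Function('N')(c, d) = Add(Rational(-5, 3), d, Mul(-1, Pow(c, -1))) (Function('N')(c, d) = Add(-2, Add(d, Add(Mul(1, Pow(3, -1)), Mul(-1, Pow(c, -1))))) = Add(-2, Add(d, Add(Mul(1, Rational(1, 3)), Mul(-1, Pow(c, -1))))) = Add(-2, Add(d, Add(Rational(1, 3), Mul(-1, Pow(c, -1))))) = Add(-2, Add(Rational(1, 3), d, Mul(-1, Pow(c, -1)))) = Add(Rational(-5, 3), d, Mul(-1, Pow(c, -1))))
Add(Function('N')(1, 0), Mul(Function('m')(-1), -34)) = Add(Add(Rational(-5, 3), 0, Mul(-1, Pow(1, -1))), Mul(-1, -34)) = Add(Add(Rational(-5, 3), 0, Mul(-1, 1)), 34) = Add(Add(Rational(-5, 3), 0, -1), 34) = Add(Rational(-8, 3), 34) = Rational(94, 3)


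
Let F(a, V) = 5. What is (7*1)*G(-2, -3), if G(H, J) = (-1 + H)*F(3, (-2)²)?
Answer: -105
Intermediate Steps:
G(H, J) = -5 + 5*H (G(H, J) = (-1 + H)*5 = -5 + 5*H)
(7*1)*G(-2, -3) = (7*1)*(-5 + 5*(-2)) = 7*(-5 - 10) = 7*(-15) = -105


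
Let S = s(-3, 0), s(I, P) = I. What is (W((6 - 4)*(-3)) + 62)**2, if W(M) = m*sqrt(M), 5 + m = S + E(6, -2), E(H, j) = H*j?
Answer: 1444 - 2480*I*sqrt(6) ≈ 1444.0 - 6074.7*I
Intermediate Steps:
S = -3
m = -20 (m = -5 + (-3 + 6*(-2)) = -5 + (-3 - 12) = -5 - 15 = -20)
W(M) = -20*sqrt(M)
(W((6 - 4)*(-3)) + 62)**2 = (-20*I*sqrt(3)*sqrt(6 - 4) + 62)**2 = (-20*I*sqrt(6) + 62)**2 = (62 - 20*I*sqrt(6))**2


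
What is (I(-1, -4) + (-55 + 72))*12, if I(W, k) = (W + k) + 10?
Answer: 264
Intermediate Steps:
I(W, k) = 10 + W + k
(I(-1, -4) + (-55 + 72))*12 = ((10 - 1 - 4) + (-55 + 72))*12 = (5 + 17)*12 = 22*12 = 264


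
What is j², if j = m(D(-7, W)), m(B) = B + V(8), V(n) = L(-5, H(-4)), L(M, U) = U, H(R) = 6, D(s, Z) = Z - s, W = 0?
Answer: 169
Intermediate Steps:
V(n) = 6
m(B) = 6 + B (m(B) = B + 6 = 6 + B)
j = 13 (j = 6 + (0 - 1*(-7)) = 6 + (0 + 7) = 6 + 7 = 13)
j² = 13² = 169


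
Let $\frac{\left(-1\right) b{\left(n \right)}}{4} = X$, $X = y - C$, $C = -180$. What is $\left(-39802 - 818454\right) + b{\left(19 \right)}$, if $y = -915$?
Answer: $-855316$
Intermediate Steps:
$X = -735$ ($X = -915 - -180 = -915 + 180 = -735$)
$b{\left(n \right)} = 2940$ ($b{\left(n \right)} = \left(-4\right) \left(-735\right) = 2940$)
$\left(-39802 - 818454\right) + b{\left(19 \right)} = \left(-39802 - 818454\right) + 2940 = -858256 + 2940 = -855316$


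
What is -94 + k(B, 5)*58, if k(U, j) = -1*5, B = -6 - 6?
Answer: -384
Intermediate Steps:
B = -12
k(U, j) = -5
-94 + k(B, 5)*58 = -94 - 5*58 = -94 - 290 = -384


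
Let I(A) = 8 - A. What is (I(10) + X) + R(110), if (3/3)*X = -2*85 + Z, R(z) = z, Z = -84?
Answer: -146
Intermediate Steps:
X = -254 (X = -2*85 - 84 = -170 - 84 = -254)
(I(10) + X) + R(110) = ((8 - 1*10) - 254) + 110 = ((8 - 10) - 254) + 110 = (-2 - 254) + 110 = -256 + 110 = -146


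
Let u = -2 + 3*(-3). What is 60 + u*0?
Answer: 60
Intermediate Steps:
u = -11 (u = -2 - 9 = -11)
60 + u*0 = 60 - 11*0 = 60 + 0 = 60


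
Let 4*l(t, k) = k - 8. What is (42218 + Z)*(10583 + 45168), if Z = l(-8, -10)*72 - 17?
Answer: 2334684627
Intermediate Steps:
l(t, k) = -2 + k/4 (l(t, k) = (k - 8)/4 = (-8 + k)/4 = -2 + k/4)
Z = -341 (Z = (-2 + (¼)*(-10))*72 - 17 = (-2 - 5/2)*72 - 17 = -9/2*72 - 17 = -324 - 17 = -341)
(42218 + Z)*(10583 + 45168) = (42218 - 341)*(10583 + 45168) = 41877*55751 = 2334684627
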